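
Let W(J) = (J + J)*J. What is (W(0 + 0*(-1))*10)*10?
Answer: 0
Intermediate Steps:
W(J) = 2*J² (W(J) = (2*J)*J = 2*J²)
(W(0 + 0*(-1))*10)*10 = ((2*(0 + 0*(-1))²)*10)*10 = ((2*(0 + 0)²)*10)*10 = ((2*0²)*10)*10 = ((2*0)*10)*10 = (0*10)*10 = 0*10 = 0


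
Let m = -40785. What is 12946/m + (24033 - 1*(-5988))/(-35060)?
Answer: -335658649/285984420 ≈ -1.1737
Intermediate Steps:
12946/m + (24033 - 1*(-5988))/(-35060) = 12946/(-40785) + (24033 - 1*(-5988))/(-35060) = 12946*(-1/40785) + (24033 + 5988)*(-1/35060) = -12946/40785 + 30021*(-1/35060) = -12946/40785 - 30021/35060 = -335658649/285984420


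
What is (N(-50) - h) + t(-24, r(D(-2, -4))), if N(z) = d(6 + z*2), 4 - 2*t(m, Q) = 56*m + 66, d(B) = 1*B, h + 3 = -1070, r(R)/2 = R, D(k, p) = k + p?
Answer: 1620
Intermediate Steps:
r(R) = 2*R
h = -1073 (h = -3 - 1070 = -1073)
d(B) = B
t(m, Q) = -31 - 28*m (t(m, Q) = 2 - (56*m + 66)/2 = 2 - (66 + 56*m)/2 = 2 + (-33 - 28*m) = -31 - 28*m)
N(z) = 6 + 2*z (N(z) = 6 + z*2 = 6 + 2*z)
(N(-50) - h) + t(-24, r(D(-2, -4))) = ((6 + 2*(-50)) - 1*(-1073)) + (-31 - 28*(-24)) = ((6 - 100) + 1073) + (-31 + 672) = (-94 + 1073) + 641 = 979 + 641 = 1620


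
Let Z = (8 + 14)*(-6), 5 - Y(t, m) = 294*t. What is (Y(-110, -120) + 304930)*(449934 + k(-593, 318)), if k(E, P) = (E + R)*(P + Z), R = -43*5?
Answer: 101063104650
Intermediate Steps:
Y(t, m) = 5 - 294*t
R = -215
Z = -132 (Z = 22*(-6) = -132)
k(E, P) = (-215 + E)*(-132 + P) (k(E, P) = (E - 215)*(P - 132) = (-215 + E)*(-132 + P))
(Y(-110, -120) + 304930)*(449934 + k(-593, 318)) = ((5 - 294*(-110)) + 304930)*(449934 + (28380 - 215*318 - 132*(-593) - 593*318)) = ((5 + 32340) + 304930)*(449934 + (28380 - 68370 + 78276 - 188574)) = (32345 + 304930)*(449934 - 150288) = 337275*299646 = 101063104650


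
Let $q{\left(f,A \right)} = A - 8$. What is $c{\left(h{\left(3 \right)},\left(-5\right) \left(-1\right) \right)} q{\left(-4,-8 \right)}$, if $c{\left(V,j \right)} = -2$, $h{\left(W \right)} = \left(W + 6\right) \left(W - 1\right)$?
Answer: $32$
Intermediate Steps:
$h{\left(W \right)} = \left(-1 + W\right) \left(6 + W\right)$ ($h{\left(W \right)} = \left(6 + W\right) \left(-1 + W\right) = \left(-1 + W\right) \left(6 + W\right)$)
$q{\left(f,A \right)} = -8 + A$
$c{\left(h{\left(3 \right)},\left(-5\right) \left(-1\right) \right)} q{\left(-4,-8 \right)} = - 2 \left(-8 - 8\right) = \left(-2\right) \left(-16\right) = 32$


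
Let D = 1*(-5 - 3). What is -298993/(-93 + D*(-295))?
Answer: -298993/2267 ≈ -131.89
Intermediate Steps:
D = -8 (D = 1*(-8) = -8)
-298993/(-93 + D*(-295)) = -298993/(-93 - 8*(-295)) = -298993/(-93 + 2360) = -298993/2267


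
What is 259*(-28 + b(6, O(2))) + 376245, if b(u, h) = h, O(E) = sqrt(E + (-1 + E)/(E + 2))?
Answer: 738763/2 ≈ 3.6938e+5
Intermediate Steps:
O(E) = sqrt(E + (-1 + E)/(2 + E))
259*(-28 + b(6, O(2))) + 376245 = 259*(-28 + sqrt((-1 + 2 + 2*(2 + 2))/(2 + 2))) + 376245 = 259*(-28 + sqrt((-1 + 2 + 2*4)/4)) + 376245 = 259*(-28 + sqrt((-1 + 2 + 8)/4)) + 376245 = 259*(-28 + sqrt((1/4)*9)) + 376245 = 259*(-28 + sqrt(9/4)) + 376245 = 259*(-28 + 3/2) + 376245 = 259*(-53/2) + 376245 = -13727/2 + 376245 = 738763/2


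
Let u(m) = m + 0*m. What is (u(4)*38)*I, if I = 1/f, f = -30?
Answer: -76/15 ≈ -5.0667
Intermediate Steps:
u(m) = m (u(m) = m + 0 = m)
I = -1/30 (I = 1/(-30) = -1/30 ≈ -0.033333)
(u(4)*38)*I = (4*38)*(-1/30) = 152*(-1/30) = -76/15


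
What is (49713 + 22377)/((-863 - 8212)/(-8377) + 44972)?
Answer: 603897930/376739519 ≈ 1.6030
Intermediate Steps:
(49713 + 22377)/((-863 - 8212)/(-8377) + 44972) = 72090/(-9075*(-1/8377) + 44972) = 72090/(9075/8377 + 44972) = 72090/(376739519/8377) = 72090*(8377/376739519) = 603897930/376739519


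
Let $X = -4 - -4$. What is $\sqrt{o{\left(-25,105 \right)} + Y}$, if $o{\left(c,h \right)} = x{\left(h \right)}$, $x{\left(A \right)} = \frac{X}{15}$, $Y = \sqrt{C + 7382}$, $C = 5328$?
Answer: $\sqrt[4]{12710} \approx 10.618$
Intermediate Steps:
$X = 0$ ($X = -4 + 4 = 0$)
$Y = \sqrt{12710}$ ($Y = \sqrt{5328 + 7382} = \sqrt{12710} \approx 112.74$)
$x{\left(A \right)} = 0$ ($x{\left(A \right)} = \frac{0}{15} = 0 \cdot \frac{1}{15} = 0$)
$o{\left(c,h \right)} = 0$
$\sqrt{o{\left(-25,105 \right)} + Y} = \sqrt{0 + \sqrt{12710}} = \sqrt{\sqrt{12710}} = \sqrt[4]{12710}$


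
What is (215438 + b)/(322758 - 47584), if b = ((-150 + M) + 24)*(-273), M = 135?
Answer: 212981/275174 ≈ 0.77399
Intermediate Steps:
b = -2457 (b = ((-150 + 135) + 24)*(-273) = (-15 + 24)*(-273) = 9*(-273) = -2457)
(215438 + b)/(322758 - 47584) = (215438 - 2457)/(322758 - 47584) = 212981/275174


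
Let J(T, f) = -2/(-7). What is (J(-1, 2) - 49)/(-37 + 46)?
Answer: -341/63 ≈ -5.4127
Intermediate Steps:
J(T, f) = 2/7 (J(T, f) = -2*(-⅐) = 2/7)
(J(-1, 2) - 49)/(-37 + 46) = (2/7 - 49)/(-37 + 46) = -341/7/9 = (⅑)*(-341/7) = -341/63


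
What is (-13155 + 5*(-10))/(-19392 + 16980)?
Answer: 13205/2412 ≈ 5.4747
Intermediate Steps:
(-13155 + 5*(-10))/(-19392 + 16980) = (-13155 - 50)/(-2412) = -13205*(-1/2412) = 13205/2412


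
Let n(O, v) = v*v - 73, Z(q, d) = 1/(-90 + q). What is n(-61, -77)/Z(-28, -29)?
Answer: -691008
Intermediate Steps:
n(O, v) = -73 + v² (n(O, v) = v² - 73 = -73 + v²)
n(-61, -77)/Z(-28, -29) = (-73 + (-77)²)/(1/(-90 - 28)) = (-73 + 5929)/(1/(-118)) = 5856/(-1/118) = 5856*(-118) = -691008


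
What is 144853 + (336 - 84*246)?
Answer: 124525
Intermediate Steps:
144853 + (336 - 84*246) = 144853 + (336 - 20664) = 144853 - 20328 = 124525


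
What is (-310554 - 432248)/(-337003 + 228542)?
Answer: 742802/108461 ≈ 6.8486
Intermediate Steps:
(-310554 - 432248)/(-337003 + 228542) = -742802/(-108461) = -742802*(-1/108461) = 742802/108461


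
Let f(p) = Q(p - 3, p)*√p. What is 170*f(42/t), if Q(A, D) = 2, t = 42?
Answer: 340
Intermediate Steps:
f(p) = 2*√p
170*f(42/t) = 170*(2*√(42/42)) = 170*(2*√(42*(1/42))) = 170*(2*√1) = 170*(2*1) = 170*2 = 340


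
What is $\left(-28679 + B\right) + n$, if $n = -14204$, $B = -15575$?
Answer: $-58458$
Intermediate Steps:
$\left(-28679 + B\right) + n = \left(-28679 - 15575\right) - 14204 = -44254 - 14204 = -58458$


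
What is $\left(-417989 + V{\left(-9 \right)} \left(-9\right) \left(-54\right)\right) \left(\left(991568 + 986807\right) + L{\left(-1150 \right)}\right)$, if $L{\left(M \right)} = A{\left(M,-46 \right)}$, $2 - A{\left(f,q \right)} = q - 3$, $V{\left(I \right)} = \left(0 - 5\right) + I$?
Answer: $-840421515818$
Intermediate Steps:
$V{\left(I \right)} = -5 + I$
$A{\left(f,q \right)} = 5 - q$ ($A{\left(f,q \right)} = 2 - \left(q - 3\right) = 2 - \left(-3 + q\right) = 5 - q$)
$L{\left(M \right)} = 51$ ($L{\left(M \right)} = 5 - -46 = 5 + 46 = 51$)
$\left(-417989 + V{\left(-9 \right)} \left(-9\right) \left(-54\right)\right) \left(\left(991568 + 986807\right) + L{\left(-1150 \right)}\right) = \left(-417989 + \left(-5 - 9\right) \left(-9\right) \left(-54\right)\right) \left(\left(991568 + 986807\right) + 51\right) = \left(-417989 + \left(-14\right) \left(-9\right) \left(-54\right)\right) \left(1978375 + 51\right) = \left(-417989 + 126 \left(-54\right)\right) 1978426 = \left(-417989 - 6804\right) 1978426 = \left(-424793\right) 1978426 = -840421515818$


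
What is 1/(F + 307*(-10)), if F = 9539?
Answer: 1/6469 ≈ 0.00015458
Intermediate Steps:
1/(F + 307*(-10)) = 1/(9539 + 307*(-10)) = 1/(9539 - 3070) = 1/6469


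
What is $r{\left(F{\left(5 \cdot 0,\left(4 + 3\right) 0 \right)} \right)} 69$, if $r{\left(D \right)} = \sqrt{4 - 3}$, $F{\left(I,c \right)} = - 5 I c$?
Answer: $69$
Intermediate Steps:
$F{\left(I,c \right)} = - 5 I c$
$r{\left(D \right)} = 1$ ($r{\left(D \right)} = \sqrt{1} = 1$)
$r{\left(F{\left(5 \cdot 0,\left(4 + 3\right) 0 \right)} \right)} 69 = 1 \cdot 69 = 69$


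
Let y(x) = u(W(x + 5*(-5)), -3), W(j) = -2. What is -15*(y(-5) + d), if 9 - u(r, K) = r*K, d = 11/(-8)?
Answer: -195/8 ≈ -24.375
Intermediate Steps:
d = -11/8 (d = 11*(-⅛) = -11/8 ≈ -1.3750)
u(r, K) = 9 - K*r (u(r, K) = 9 - r*K = 9 - K*r)
y(x) = 3 (y(x) = 9 - 1*(-3)*(-2) = 9 - 6 = 3)
-15*(y(-5) + d) = -15*(3 - 11/8) = -15*13/8 = -195/8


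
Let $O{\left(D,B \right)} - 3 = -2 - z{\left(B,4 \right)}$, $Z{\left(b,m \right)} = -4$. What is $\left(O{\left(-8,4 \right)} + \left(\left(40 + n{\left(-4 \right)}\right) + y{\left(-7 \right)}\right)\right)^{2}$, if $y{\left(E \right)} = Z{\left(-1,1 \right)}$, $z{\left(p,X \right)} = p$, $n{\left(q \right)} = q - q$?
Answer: $1089$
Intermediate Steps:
$n{\left(q \right)} = 0$
$y{\left(E \right)} = -4$
$O{\left(D,B \right)} = 1 - B$ ($O{\left(D,B \right)} = 3 - \left(2 + B\right) = 1 - B$)
$\left(O{\left(-8,4 \right)} + \left(\left(40 + n{\left(-4 \right)}\right) + y{\left(-7 \right)}\right)\right)^{2} = \left(\left(1 - 4\right) + \left(\left(40 + 0\right) - 4\right)\right)^{2} = \left(\left(1 - 4\right) + \left(40 - 4\right)\right)^{2} = \left(-3 + 36\right)^{2} = 33^{2} = 1089$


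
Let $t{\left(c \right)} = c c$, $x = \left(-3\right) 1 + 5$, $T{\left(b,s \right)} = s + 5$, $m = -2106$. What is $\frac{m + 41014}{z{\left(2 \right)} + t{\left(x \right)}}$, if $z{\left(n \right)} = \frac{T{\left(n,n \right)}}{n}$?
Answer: $\frac{77816}{15} \approx 5187.7$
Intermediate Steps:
$T{\left(b,s \right)} = 5 + s$
$z{\left(n \right)} = \frac{5 + n}{n}$
$x = 2$ ($x = -3 + 5 = 2$)
$t{\left(c \right)} = c^{2}$
$\frac{m + 41014}{z{\left(2 \right)} + t{\left(x \right)}} = \frac{-2106 + 41014}{\frac{5 + 2}{2} + 2^{2}} = \frac{38908}{\frac{1}{2} \cdot 7 + 4} = \frac{38908}{\frac{7}{2} + 4} = \frac{38908}{\frac{15}{2}} = 38908 \cdot \frac{2}{15} = \frac{77816}{15}$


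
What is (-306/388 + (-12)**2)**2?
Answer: 771895089/37636 ≈ 20510.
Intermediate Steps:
(-306/388 + (-12)**2)**2 = (-306*1/388 + 144)**2 = (-153/194 + 144)**2 = (27783/194)**2 = 771895089/37636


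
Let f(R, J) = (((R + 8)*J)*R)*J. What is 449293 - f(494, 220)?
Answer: -12002169907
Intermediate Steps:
f(R, J) = R*J²*(8 + R) (f(R, J) = (((8 + R)*J)*R)*J = ((J*(8 + R))*R)*J = (J*R*(8 + R))*J = R*J²*(8 + R))
449293 - f(494, 220) = 449293 - 494*220²*(8 + 494) = 449293 - 494*48400*502 = 449293 - 1*12002619200 = 449293 - 12002619200 = -12002169907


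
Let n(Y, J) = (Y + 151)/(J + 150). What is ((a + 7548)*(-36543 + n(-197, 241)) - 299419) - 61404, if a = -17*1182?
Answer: 458109131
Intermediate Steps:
a = -20094
n(Y, J) = (151 + Y)/(150 + J)
((a + 7548)*(-36543 + n(-197, 241)) - 299419) - 61404 = ((-20094 + 7548)*(-36543 + (151 - 197)/(150 + 241)) - 299419) - 61404 = (-12546*(-36543 - 46/391) - 299419) - 61404 = (-12546*(-36543 + (1/391)*(-46)) - 299419) - 61404 = (-12546*(-36543 - 2/17) - 299419) - 61404 = (-12546*(-621233/17) - 299419) - 61404 = (458469954 - 299419) - 61404 = 458170535 - 61404 = 458109131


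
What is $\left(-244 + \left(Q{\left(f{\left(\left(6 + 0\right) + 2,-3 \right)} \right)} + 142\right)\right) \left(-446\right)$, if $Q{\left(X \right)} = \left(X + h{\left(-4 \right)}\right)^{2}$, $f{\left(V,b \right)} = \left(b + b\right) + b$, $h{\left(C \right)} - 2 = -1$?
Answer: $16948$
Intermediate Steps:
$h{\left(C \right)} = 1$ ($h{\left(C \right)} = 2 - 1 = 1$)
$f{\left(V,b \right)} = 3 b$ ($f{\left(V,b \right)} = 2 b + b = 3 b$)
$Q{\left(X \right)} = \left(1 + X\right)^{2}$ ($Q{\left(X \right)} = \left(X + 1\right)^{2} = \left(1 + X\right)^{2}$)
$\left(-244 + \left(Q{\left(f{\left(\left(6 + 0\right) + 2,-3 \right)} \right)} + 142\right)\right) \left(-446\right) = \left(-244 + \left(\left(1 + 3 \left(-3\right)\right)^{2} + 142\right)\right) \left(-446\right) = \left(-244 + \left(\left(1 - 9\right)^{2} + 142\right)\right) \left(-446\right) = \left(-244 + \left(\left(-8\right)^{2} + 142\right)\right) \left(-446\right) = \left(-244 + \left(64 + 142\right)\right) \left(-446\right) = \left(-244 + 206\right) \left(-446\right) = \left(-38\right) \left(-446\right) = 16948$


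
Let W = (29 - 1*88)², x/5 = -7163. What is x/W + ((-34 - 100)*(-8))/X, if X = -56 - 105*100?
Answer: -95448693/9186359 ≈ -10.390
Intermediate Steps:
x = -35815 (x = 5*(-7163) = -35815)
X = -10556 (X = -56 - 10500 = -10556)
W = 3481 (W = (29 - 88)² = (-59)² = 3481)
x/W + ((-34 - 100)*(-8))/X = -35815/3481 + ((-34 - 100)*(-8))/(-10556) = -35815*1/3481 - 134*(-8)*(-1/10556) = -35815/3481 + 1072*(-1/10556) = -35815/3481 - 268/2639 = -95448693/9186359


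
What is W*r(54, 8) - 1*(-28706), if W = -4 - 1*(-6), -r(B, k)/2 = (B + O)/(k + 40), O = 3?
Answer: 114805/4 ≈ 28701.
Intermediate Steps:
r(B, k) = -2*(3 + B)/(40 + k) (r(B, k) = -2*(B + 3)/(k + 40) = -2*(3 + B)/(40 + k))
W = 2 (W = -4 + 6 = 2)
W*r(54, 8) - 1*(-28706) = 2*(2*(-3 - 1*54)/(40 + 8)) - 1*(-28706) = 2*(2*(-3 - 54)/48) + 28706 = 2*(2*(1/48)*(-57)) + 28706 = 2*(-19/8) + 28706 = -19/4 + 28706 = 114805/4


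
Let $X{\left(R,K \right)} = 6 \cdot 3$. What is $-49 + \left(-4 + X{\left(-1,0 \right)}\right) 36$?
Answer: $455$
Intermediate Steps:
$X{\left(R,K \right)} = 18$
$-49 + \left(-4 + X{\left(-1,0 \right)}\right) 36 = -49 + \left(-4 + 18\right) 36 = -49 + 14 \cdot 36 = -49 + 504 = 455$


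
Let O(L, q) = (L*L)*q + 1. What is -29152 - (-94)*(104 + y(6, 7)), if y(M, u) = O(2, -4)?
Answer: -20786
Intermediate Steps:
O(L, q) = 1 + q*L**2 (O(L, q) = L**2*q + 1 = q*L**2 + 1 = 1 + q*L**2)
y(M, u) = -15 (y(M, u) = 1 - 4*2**2 = 1 - 4*4 = 1 - 16 = -15)
-29152 - (-94)*(104 + y(6, 7)) = -29152 - (-94)*(104 - 15) = -29152 - (-94)*89 = -29152 - 1*(-8366) = -29152 + 8366 = -20786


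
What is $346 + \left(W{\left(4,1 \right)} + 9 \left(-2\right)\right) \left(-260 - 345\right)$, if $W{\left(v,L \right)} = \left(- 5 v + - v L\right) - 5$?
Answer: $28781$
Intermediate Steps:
$W{\left(v,L \right)} = -5 - 5 v - L v$ ($W{\left(v,L \right)} = \left(- 5 v - L v\right) - 5 = -5 - 5 v - L v$)
$346 + \left(W{\left(4,1 \right)} + 9 \left(-2\right)\right) \left(-260 - 345\right) = 346 + \left(\left(-5 - 20 - 1 \cdot 4\right) + 9 \left(-2\right)\right) \left(-260 - 345\right) = 346 + \left(\left(-5 - 20 - 4\right) - 18\right) \left(-260 - 345\right) = 346 + \left(-29 - 18\right) \left(-605\right) = 346 - -28435 = 346 + 28435 = 28781$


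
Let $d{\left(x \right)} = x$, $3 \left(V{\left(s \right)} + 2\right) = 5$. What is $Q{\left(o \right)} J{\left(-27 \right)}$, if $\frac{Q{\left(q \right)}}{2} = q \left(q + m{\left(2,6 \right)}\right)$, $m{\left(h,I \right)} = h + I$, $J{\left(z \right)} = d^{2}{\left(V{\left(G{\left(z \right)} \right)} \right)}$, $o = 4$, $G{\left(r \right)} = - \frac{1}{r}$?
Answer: $\frac{32}{3} \approx 10.667$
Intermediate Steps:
$V{\left(s \right)} = - \frac{1}{3}$ ($V{\left(s \right)} = -2 + \frac{1}{3} \cdot 5 = -2 + \frac{5}{3} = - \frac{1}{3}$)
$J{\left(z \right)} = \frac{1}{9}$ ($J{\left(z \right)} = \left(- \frac{1}{3}\right)^{2} = \frac{1}{9}$)
$m{\left(h,I \right)} = I + h$
$Q{\left(q \right)} = 2 q \left(8 + q\right)$ ($Q{\left(q \right)} = 2 q \left(q + \left(6 + 2\right)\right) = 2 q \left(q + 8\right) = 2 q \left(8 + q\right)$)
$Q{\left(o \right)} J{\left(-27 \right)} = 2 \cdot 4 \left(8 + 4\right) \frac{1}{9} = 2 \cdot 4 \cdot 12 \cdot \frac{1}{9} = 96 \cdot \frac{1}{9} = \frac{32}{3}$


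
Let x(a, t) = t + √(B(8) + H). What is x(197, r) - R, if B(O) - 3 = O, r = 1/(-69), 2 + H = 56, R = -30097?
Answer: 2076692/69 + √65 ≈ 30105.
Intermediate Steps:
H = 54 (H = -2 + 56 = 54)
r = -1/69 ≈ -0.014493
B(O) = 3 + O
x(a, t) = t + √65 (x(a, t) = t + √((3 + 8) + 54) = t + √(11 + 54) = t + √65)
x(197, r) - R = (-1/69 + √65) - 1*(-30097) = (-1/69 + √65) + 30097 = 2076692/69 + √65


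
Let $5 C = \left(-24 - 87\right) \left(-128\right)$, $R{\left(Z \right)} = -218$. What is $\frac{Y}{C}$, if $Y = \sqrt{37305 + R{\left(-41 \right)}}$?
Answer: $\frac{5 \sqrt{37087}}{14208} \approx 0.067772$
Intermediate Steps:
$C = \frac{14208}{5}$ ($C = \frac{\left(-24 - 87\right) \left(-128\right)}{5} = \frac{\left(-111\right) \left(-128\right)}{5} = \frac{1}{5} \cdot 14208 = \frac{14208}{5} \approx 2841.6$)
$Y = \sqrt{37087}$ ($Y = \sqrt{37305 - 218} = \sqrt{37087} \approx 192.58$)
$\frac{Y}{C} = \frac{\sqrt{37087}}{\frac{14208}{5}} = \sqrt{37087} \cdot \frac{5}{14208} = \frac{5 \sqrt{37087}}{14208}$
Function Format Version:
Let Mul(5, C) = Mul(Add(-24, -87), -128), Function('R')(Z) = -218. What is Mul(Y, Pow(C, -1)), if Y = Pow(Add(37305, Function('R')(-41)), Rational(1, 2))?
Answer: Mul(Rational(5, 14208), Pow(37087, Rational(1, 2))) ≈ 0.067772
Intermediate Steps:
C = Rational(14208, 5) (C = Mul(Rational(1, 5), Mul(Add(-24, -87), -128)) = Mul(Rational(1, 5), Mul(-111, -128)) = Mul(Rational(1, 5), 14208) = Rational(14208, 5) ≈ 2841.6)
Y = Pow(37087, Rational(1, 2)) (Y = Pow(Add(37305, -218), Rational(1, 2)) = Pow(37087, Rational(1, 2)) ≈ 192.58)
Mul(Y, Pow(C, -1)) = Mul(Pow(37087, Rational(1, 2)), Pow(Rational(14208, 5), -1)) = Mul(Pow(37087, Rational(1, 2)), Rational(5, 14208)) = Mul(Rational(5, 14208), Pow(37087, Rational(1, 2)))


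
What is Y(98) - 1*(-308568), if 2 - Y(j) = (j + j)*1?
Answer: 308374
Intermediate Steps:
Y(j) = 2 - 2*j (Y(j) = 2 - (j + j) = 2 - 2*j)
Y(98) - 1*(-308568) = (2 - 2*98) - 1*(-308568) = (2 - 196) + 308568 = -194 + 308568 = 308374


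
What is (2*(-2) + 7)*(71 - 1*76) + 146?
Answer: 131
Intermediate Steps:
(2*(-2) + 7)*(71 - 1*76) + 146 = (-4 + 7)*(71 - 76) + 146 = 3*(-5) + 146 = -15 + 146 = 131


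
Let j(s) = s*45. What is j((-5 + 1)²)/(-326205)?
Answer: -16/7249 ≈ -0.0022072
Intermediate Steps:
j(s) = 45*s
j((-5 + 1)²)/(-326205) = (45*(-5 + 1)²)/(-326205) = (45*(-4)²)*(-1/326205) = (45*16)*(-1/326205) = 720*(-1/326205) = -16/7249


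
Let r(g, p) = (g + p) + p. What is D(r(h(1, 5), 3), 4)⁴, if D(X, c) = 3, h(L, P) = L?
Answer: 81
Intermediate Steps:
r(g, p) = g + 2*p
D(r(h(1, 5), 3), 4)⁴ = 3⁴ = 81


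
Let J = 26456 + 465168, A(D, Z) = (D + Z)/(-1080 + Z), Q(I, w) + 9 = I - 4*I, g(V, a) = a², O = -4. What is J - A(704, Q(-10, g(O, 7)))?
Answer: 520630541/1059 ≈ 4.9162e+5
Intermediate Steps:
Q(I, w) = -9 - 3*I (Q(I, w) = -9 + (I - 4*I) = -9 - 3*I)
A(D, Z) = (D + Z)/(-1080 + Z)
J = 491624
J - A(704, Q(-10, g(O, 7))) = 491624 - (704 + (-9 - 3*(-10)))/(-1080 + (-9 - 3*(-10))) = 491624 - (704 + (-9 + 30))/(-1080 + (-9 + 30)) = 491624 - (704 + 21)/(-1080 + 21) = 491624 - 725/(-1059) = 491624 - (-1)*725/1059 = 491624 - 1*(-725/1059) = 491624 + 725/1059 = 520630541/1059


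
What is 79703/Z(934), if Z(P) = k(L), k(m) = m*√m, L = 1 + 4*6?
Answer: 79703/125 ≈ 637.62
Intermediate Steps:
L = 25 (L = 1 + 24 = 25)
k(m) = m^(3/2)
Z(P) = 125 (Z(P) = 25^(3/2) = 125)
79703/Z(934) = 79703/125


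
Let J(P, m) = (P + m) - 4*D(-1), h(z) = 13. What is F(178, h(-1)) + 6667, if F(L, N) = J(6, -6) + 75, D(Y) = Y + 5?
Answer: 6726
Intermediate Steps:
D(Y) = 5 + Y
J(P, m) = -16 + P + m (J(P, m) = (P + m) - 4*(5 - 1) = (P + m) - 4*4 = (P + m) - 16 = -16 + P + m)
F(L, N) = 59 (F(L, N) = (-16 + 6 - 6) + 75 = -16 + 75 = 59)
F(178, h(-1)) + 6667 = 59 + 6667 = 6726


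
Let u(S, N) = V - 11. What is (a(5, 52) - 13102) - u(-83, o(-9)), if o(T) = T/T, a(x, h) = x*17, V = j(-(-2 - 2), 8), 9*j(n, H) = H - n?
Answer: -117058/9 ≈ -13006.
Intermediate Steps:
j(n, H) = -n/9 + H/9 (j(n, H) = (H - n)/9 = -n/9 + H/9)
V = 4/9 (V = -(-1)*(-2 - 2)/9 + (1/9)*8 = -(-1)*(-4)/9 + 8/9 = -1/9*4 + 8/9 = -4/9 + 8/9 = 4/9 ≈ 0.44444)
a(x, h) = 17*x
o(T) = 1
u(S, N) = -95/9 (u(S, N) = 4/9 - 11 = -95/9)
(a(5, 52) - 13102) - u(-83, o(-9)) = (17*5 - 13102) - 1*(-95/9) = (85 - 13102) + 95/9 = -13017 + 95/9 = -117058/9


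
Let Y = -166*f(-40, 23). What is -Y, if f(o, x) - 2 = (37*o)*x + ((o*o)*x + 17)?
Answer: 461314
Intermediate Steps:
f(o, x) = 19 + x*o² + 37*o*x (f(o, x) = 2 + ((37*o)*x + ((o*o)*x + 17)) = 2 + (37*o*x + (o²*x + 17)) = 2 + (37*o*x + (x*o² + 17)) = 2 + (37*o*x + (17 + x*o²)) = 2 + (17 + x*o² + 37*o*x) = 19 + x*o² + 37*o*x)
Y = -461314 (Y = -166*(19 + 23*(-40)² + 37*(-40)*23) = -166*(19 + 23*1600 - 34040) = -166*(19 + 36800 - 34040) = -166*2779 = -461314)
-Y = -1*(-461314) = 461314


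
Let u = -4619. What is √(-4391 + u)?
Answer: I*√9010 ≈ 94.921*I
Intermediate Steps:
√(-4391 + u) = √(-4391 - 4619) = √(-9010) = I*√9010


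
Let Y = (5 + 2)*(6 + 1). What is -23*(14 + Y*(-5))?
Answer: 5313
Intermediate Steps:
Y = 49 (Y = 7*7 = 49)
-23*(14 + Y*(-5)) = -23*(14 + 49*(-5)) = -23*(14 - 245) = -23*(-231) = 5313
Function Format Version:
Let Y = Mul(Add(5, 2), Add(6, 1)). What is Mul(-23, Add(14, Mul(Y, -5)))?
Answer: 5313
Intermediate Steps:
Y = 49 (Y = Mul(7, 7) = 49)
Mul(-23, Add(14, Mul(Y, -5))) = Mul(-23, Add(14, Mul(49, -5))) = Mul(-23, Add(14, -245)) = Mul(-23, -231) = 5313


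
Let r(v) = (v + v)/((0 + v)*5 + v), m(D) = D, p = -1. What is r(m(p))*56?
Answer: 56/3 ≈ 18.667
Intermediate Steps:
r(v) = ⅓ (r(v) = (2*v)/(v*5 + v) = (2*v)/(5*v + v) = (2*v)/((6*v)) = (2*v)*(1/(6*v)) = ⅓)
r(m(p))*56 = (⅓)*56 = 56/3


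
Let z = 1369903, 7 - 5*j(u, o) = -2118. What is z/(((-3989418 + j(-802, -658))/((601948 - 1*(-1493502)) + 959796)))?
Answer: -4185390661138/3988993 ≈ -1.0492e+6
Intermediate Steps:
j(u, o) = 425 (j(u, o) = 7/5 - ⅕*(-2118) = 7/5 + 2118/5 = 425)
z/(((-3989418 + j(-802, -658))/((601948 - 1*(-1493502)) + 959796))) = 1369903/(((-3989418 + 425)/((601948 - 1*(-1493502)) + 959796))) = 1369903/((-3988993/((601948 + 1493502) + 959796))) = 1369903/((-3988993/(2095450 + 959796))) = 1369903/((-3988993/3055246)) = 1369903/((-3988993*1/3055246)) = 1369903/(-3988993/3055246) = 1369903*(-3055246/3988993) = -4185390661138/3988993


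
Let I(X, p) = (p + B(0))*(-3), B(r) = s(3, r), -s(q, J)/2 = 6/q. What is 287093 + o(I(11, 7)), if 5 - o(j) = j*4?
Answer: 287134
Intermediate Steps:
s(q, J) = -12/q
B(r) = -4 (B(r) = -12/3 = -12*⅓ = -4)
I(X, p) = 12 - 3*p (I(X, p) = (p - 4)*(-3) = (-4 + p)*(-3) = 12 - 3*p)
o(j) = 5 - 4*j (o(j) = 5 - j*4 = 5 - 4*j)
287093 + o(I(11, 7)) = 287093 + (5 - 4*(12 - 3*7)) = 287093 + (5 - 4*(12 - 21)) = 287093 + (5 - 4*(-9)) = 287093 + (5 + 36) = 287093 + 41 = 287134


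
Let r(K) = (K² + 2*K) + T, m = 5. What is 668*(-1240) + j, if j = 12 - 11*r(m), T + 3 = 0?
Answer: -828660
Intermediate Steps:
T = -3 (T = -3 + 0 = -3)
r(K) = -3 + K² + 2*K (r(K) = (K² + 2*K) - 3 = -3 + K² + 2*K)
j = -340 (j = 12 - 11*(-3 + 5² + 2*5) = 12 - 11*(-3 + 25 + 10) = 12 - 11*32 = 12 - 352 = -340)
668*(-1240) + j = 668*(-1240) - 340 = -828320 - 340 = -828660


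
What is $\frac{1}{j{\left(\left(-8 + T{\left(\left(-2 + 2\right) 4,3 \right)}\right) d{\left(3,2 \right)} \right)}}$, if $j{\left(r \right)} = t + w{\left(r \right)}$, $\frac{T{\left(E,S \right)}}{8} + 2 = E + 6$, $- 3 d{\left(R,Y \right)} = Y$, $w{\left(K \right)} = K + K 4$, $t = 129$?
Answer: $\frac{1}{49} \approx 0.020408$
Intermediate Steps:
$w{\left(K \right)} = 5 K$ ($w{\left(K \right)} = K + 4 K = 5 K$)
$d{\left(R,Y \right)} = - \frac{Y}{3}$
$T{\left(E,S \right)} = 32 + 8 E$ ($T{\left(E,S \right)} = -16 + 8 \left(E + 6\right) = -16 + 8 \left(6 + E\right) = -16 + \left(48 + 8 E\right) = 32 + 8 E$)
$j{\left(r \right)} = 129 + 5 r$
$\frac{1}{j{\left(\left(-8 + T{\left(\left(-2 + 2\right) 4,3 \right)}\right) d{\left(3,2 \right)} \right)}} = \frac{1}{129 + 5 \left(-8 + \left(32 + 8 \left(-2 + 2\right) 4\right)\right) \left(\left(- \frac{1}{3}\right) 2\right)} = \frac{1}{129 + 5 \left(-8 + \left(32 + 8 \cdot 0 \cdot 4\right)\right) \left(- \frac{2}{3}\right)} = \frac{1}{129 + 5 \left(-8 + \left(32 + 8 \cdot 0\right)\right) \left(- \frac{2}{3}\right)} = \frac{1}{129 + 5 \left(-8 + \left(32 + 0\right)\right) \left(- \frac{2}{3}\right)} = \frac{1}{129 + 5 \left(-8 + 32\right) \left(- \frac{2}{3}\right)} = \frac{1}{129 + 5 \cdot 24 \left(- \frac{2}{3}\right)} = \frac{1}{129 + 5 \left(-16\right)} = \frac{1}{129 - 80} = \frac{1}{49}$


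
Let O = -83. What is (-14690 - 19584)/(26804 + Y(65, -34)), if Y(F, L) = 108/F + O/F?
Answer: -445562/348457 ≈ -1.2787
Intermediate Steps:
Y(F, L) = 25/F (Y(F, L) = 108/F - 83/F = 25/F)
(-14690 - 19584)/(26804 + Y(65, -34)) = (-14690 - 19584)/(26804 + 25/65) = -34274/(26804 + 25*(1/65)) = -34274/(26804 + 5/13) = -34274/348457/13 = -34274*13/348457 = -445562/348457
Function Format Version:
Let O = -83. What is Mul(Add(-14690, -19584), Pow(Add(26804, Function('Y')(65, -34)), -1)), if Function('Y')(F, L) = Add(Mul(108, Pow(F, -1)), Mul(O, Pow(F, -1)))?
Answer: Rational(-445562, 348457) ≈ -1.2787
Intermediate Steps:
Function('Y')(F, L) = Mul(25, Pow(F, -1)) (Function('Y')(F, L) = Add(Mul(108, Pow(F, -1)), Mul(-83, Pow(F, -1))) = Mul(25, Pow(F, -1)))
Mul(Add(-14690, -19584), Pow(Add(26804, Function('Y')(65, -34)), -1)) = Mul(Add(-14690, -19584), Pow(Add(26804, Mul(25, Pow(65, -1))), -1)) = Mul(-34274, Pow(Add(26804, Mul(25, Rational(1, 65))), -1)) = Mul(-34274, Pow(Add(26804, Rational(5, 13)), -1)) = Mul(-34274, Pow(Rational(348457, 13), -1)) = Mul(-34274, Rational(13, 348457)) = Rational(-445562, 348457)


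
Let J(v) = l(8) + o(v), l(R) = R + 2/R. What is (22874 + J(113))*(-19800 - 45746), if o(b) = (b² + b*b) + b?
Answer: -6362320809/2 ≈ -3.1812e+9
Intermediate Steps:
o(b) = b + 2*b² (o(b) = (b² + b²) + b = 2*b² + b = b + 2*b²)
J(v) = 33/4 + v*(1 + 2*v) (J(v) = (8 + 2/8) + v*(1 + 2*v) = (8 + 2*(⅛)) + v*(1 + 2*v) = (8 + ¼) + v*(1 + 2*v) = 33/4 + v*(1 + 2*v))
(22874 + J(113))*(-19800 - 45746) = (22874 + (33/4 + 113 + 2*113²))*(-19800 - 45746) = (22874 + (33/4 + 113 + 2*12769))*(-65546) = (22874 + (33/4 + 113 + 25538))*(-65546) = (22874 + 102637/4)*(-65546) = (194133/4)*(-65546) = -6362320809/2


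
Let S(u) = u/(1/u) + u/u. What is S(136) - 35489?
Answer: -16992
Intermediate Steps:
S(u) = 1 + u² (S(u) = u*u + 1 = u² + 1 = 1 + u²)
S(136) - 35489 = (1 + 136²) - 35489 = (1 + 18496) - 35489 = 18497 - 35489 = -16992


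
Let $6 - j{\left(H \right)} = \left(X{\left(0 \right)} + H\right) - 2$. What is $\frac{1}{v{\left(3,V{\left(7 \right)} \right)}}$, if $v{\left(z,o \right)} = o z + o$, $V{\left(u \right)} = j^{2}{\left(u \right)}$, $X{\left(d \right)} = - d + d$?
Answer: $\frac{1}{4} \approx 0.25$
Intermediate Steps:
$X{\left(d \right)} = 0$
$j{\left(H \right)} = 8 - H$ ($j{\left(H \right)} = 6 - \left(\left(0 + H\right) - 2\right) = 6 - \left(H - 2\right) = 6 - \left(-2 + H\right) = 8 - H$)
$V{\left(u \right)} = \left(8 - u\right)^{2}$
$v{\left(z,o \right)} = o + o z$
$\frac{1}{v{\left(3,V{\left(7 \right)} \right)}} = \frac{1}{\left(-8 + 7\right)^{2} \left(1 + 3\right)} = \frac{1}{\left(-1\right)^{2} \cdot 4} = \frac{1}{1 \cdot 4} = \frac{1}{4}$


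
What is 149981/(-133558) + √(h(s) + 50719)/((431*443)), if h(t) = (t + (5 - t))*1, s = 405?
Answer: -149981/133558 + 6*√1409/190933 ≈ -1.1218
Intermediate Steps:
h(t) = 5 (h(t) = 5*1 = 5)
149981/(-133558) + √(h(s) + 50719)/((431*443)) = 149981/(-133558) + √(5 + 50719)/((431*443)) = 149981*(-1/133558) + √50724/190933 = -149981/133558 + (6*√1409)*(1/190933) = -149981/133558 + 6*√1409/190933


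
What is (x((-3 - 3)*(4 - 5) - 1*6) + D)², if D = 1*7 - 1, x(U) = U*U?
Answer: 36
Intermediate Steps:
x(U) = U²
D = 6 (D = 7 - 1 = 6)
(x((-3 - 3)*(4 - 5) - 1*6) + D)² = (((-3 - 3)*(4 - 5) - 1*6)² + 6)² = ((-6*(-1) - 6)² + 6)² = ((6 - 6)² + 6)² = (0² + 6)² = (0 + 6)² = 6² = 36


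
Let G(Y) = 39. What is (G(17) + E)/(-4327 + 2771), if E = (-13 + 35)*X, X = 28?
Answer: -655/1556 ≈ -0.42095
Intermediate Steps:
E = 616 (E = (-13 + 35)*28 = 22*28 = 616)
(G(17) + E)/(-4327 + 2771) = (39 + 616)/(-4327 + 2771) = 655/(-1556) = 655*(-1/1556) = -655/1556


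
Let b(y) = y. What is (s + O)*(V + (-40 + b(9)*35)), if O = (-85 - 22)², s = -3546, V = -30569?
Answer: -239413482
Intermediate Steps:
O = 11449 (O = (-107)² = 11449)
(s + O)*(V + (-40 + b(9)*35)) = (-3546 + 11449)*(-30569 + (-40 + 9*35)) = 7903*(-30569 + (-40 + 315)) = 7903*(-30569 + 275) = 7903*(-30294) = -239413482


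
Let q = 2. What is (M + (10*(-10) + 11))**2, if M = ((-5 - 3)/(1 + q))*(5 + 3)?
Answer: 109561/9 ≈ 12173.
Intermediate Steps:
M = -64/3 (M = ((-5 - 3)/(1 + 2))*(5 + 3) = -8/3*8 = -64/3 ≈ -21.333)
(M + (10*(-10) + 11))**2 = (-64/3 + (10*(-10) + 11))**2 = (-64/3 + (-100 + 11))**2 = (-64/3 - 89)**2 = (-331/3)**2 = 109561/9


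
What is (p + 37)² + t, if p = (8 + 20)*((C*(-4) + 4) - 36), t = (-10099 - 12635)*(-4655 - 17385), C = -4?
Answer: 501226281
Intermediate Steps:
t = 501057360 (t = -22734*(-22040) = 501057360)
p = -448 (p = (8 + 20)*((-4*(-4) + 4) - 36) = 28*((16 + 4) - 36) = 28*(20 - 36) = 28*(-16) = -448)
(p + 37)² + t = (-448 + 37)² + 501057360 = (-411)² + 501057360 = 168921 + 501057360 = 501226281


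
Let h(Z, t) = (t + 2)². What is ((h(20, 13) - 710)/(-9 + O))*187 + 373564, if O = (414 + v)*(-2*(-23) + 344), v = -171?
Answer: 35399207509/94761 ≈ 3.7356e+5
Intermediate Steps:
O = 94770 (O = (414 - 171)*(-2*(-23) + 344) = 243*(46 + 344) = 243*390 = 94770)
h(Z, t) = (2 + t)²
((h(20, 13) - 710)/(-9 + O))*187 + 373564 = (((2 + 13)² - 710)/(-9 + 94770))*187 + 373564 = ((15² - 710)/94761)*187 + 373564 = ((225 - 710)*(1/94761))*187 + 373564 = -485*1/94761*187 + 373564 = -485/94761*187 + 373564 = -90695/94761 + 373564 = 35399207509/94761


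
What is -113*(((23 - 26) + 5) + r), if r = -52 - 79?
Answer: 14577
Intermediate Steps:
r = -131
-113*(((23 - 26) + 5) + r) = -113*(((23 - 26) + 5) - 131) = -113*((-3 + 5) - 131) = -113*(2 - 131) = -113*(-129) = 14577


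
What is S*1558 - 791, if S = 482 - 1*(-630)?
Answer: 1731705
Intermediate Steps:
S = 1112 (S = 482 + 630 = 1112)
S*1558 - 791 = 1112*1558 - 791 = 1732496 - 791 = 1731705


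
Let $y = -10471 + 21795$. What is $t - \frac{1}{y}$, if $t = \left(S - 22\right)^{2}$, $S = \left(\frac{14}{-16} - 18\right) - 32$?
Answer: $\frac{962225743}{181184} \approx 5310.8$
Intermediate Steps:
$y = 11324$
$S = - \frac{407}{8}$ ($S = \left(14 \left(- \frac{1}{16}\right) - 18\right) - 32 = \left(- \frac{7}{8} - 18\right) - 32 = - \frac{151}{8} - 32 = - \frac{407}{8} \approx -50.875$)
$t = \frac{339889}{64}$ ($t = \left(- \frac{407}{8} - 22\right)^{2} = \left(- \frac{583}{8}\right)^{2} = \frac{339889}{64} \approx 5310.8$)
$t - \frac{1}{y} = \frac{339889}{64} - \frac{1}{11324} = \frac{962225743}{181184}$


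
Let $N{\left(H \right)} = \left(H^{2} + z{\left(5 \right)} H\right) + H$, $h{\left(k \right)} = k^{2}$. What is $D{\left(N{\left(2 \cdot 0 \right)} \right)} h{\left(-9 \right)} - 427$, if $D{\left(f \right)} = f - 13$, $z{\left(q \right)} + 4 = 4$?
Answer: $-1480$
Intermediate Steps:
$z{\left(q \right)} = 0$ ($z{\left(q \right)} = -4 + 4 = 0$)
$N{\left(H \right)} = H + H^{2}$ ($N{\left(H \right)} = \left(H^{2} + 0 H\right) + H = \left(H^{2} + 0\right) + H = H^{2} + H = H + H^{2}$)
$D{\left(f \right)} = -13 + f$
$D{\left(N{\left(2 \cdot 0 \right)} \right)} h{\left(-9 \right)} - 427 = \left(-13 + 2 \cdot 0 \left(1 + 2 \cdot 0\right)\right) \left(-9\right)^{2} - 427 = \left(-13 + 0 \left(1 + 0\right)\right) 81 - 427 = \left(-13 + 0 \cdot 1\right) 81 - 427 = \left(-13 + 0\right) 81 - 427 = \left(-13\right) 81 - 427 = -1053 - 427 = -1480$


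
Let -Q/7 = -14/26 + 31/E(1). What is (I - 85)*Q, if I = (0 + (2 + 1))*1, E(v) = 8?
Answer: 99589/52 ≈ 1915.2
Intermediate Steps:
I = 3 (I = (0 + 3)*1 = 3*1 = 3)
Q = -2429/104 (Q = -7*(-14/26 + 31/8) = -7*(-14*1/26 + 31*(1/8)) = -7*(-7/13 + 31/8) = -7*347/104 = -2429/104 ≈ -23.356)
(I - 85)*Q = (3 - 85)*(-2429/104) = -82*(-2429/104) = 99589/52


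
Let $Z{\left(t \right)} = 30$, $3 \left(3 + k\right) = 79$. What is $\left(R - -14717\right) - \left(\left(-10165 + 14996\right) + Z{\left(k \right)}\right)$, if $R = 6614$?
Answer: $16470$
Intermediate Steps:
$k = \frac{70}{3}$ ($k = -3 + \frac{1}{3} \cdot 79 = -3 + \frac{79}{3} = \frac{70}{3} \approx 23.333$)
$\left(R - -14717\right) - \left(\left(-10165 + 14996\right) + Z{\left(k \right)}\right) = \left(6614 - -14717\right) - \left(\left(-10165 + 14996\right) + 30\right) = \left(6614 + 14717\right) - \left(4831 + 30\right) = 21331 - 4861 = 16470$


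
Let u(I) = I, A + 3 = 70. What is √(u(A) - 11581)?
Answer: I*√11514 ≈ 107.3*I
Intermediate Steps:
A = 67 (A = -3 + 70 = 67)
√(u(A) - 11581) = √(67 - 11581) = √(-11514) = I*√11514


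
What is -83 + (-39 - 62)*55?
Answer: -5638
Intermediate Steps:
-83 + (-39 - 62)*55 = -83 - 101*55 = -83 - 5555 = -5638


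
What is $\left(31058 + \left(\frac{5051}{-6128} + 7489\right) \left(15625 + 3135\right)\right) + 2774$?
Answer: $\frac{107632198957}{766} \approx 1.4051 \cdot 10^{8}$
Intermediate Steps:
$\left(31058 + \left(\frac{5051}{-6128} + 7489\right) \left(15625 + 3135\right)\right) + 2774 = \left(31058 + \left(5051 \left(- \frac{1}{6128}\right) + 7489\right) 18760\right) + 2774 = \left(31058 + \left(- \frac{5051}{6128} + 7489\right) 18760\right) + 2774 = \left(31058 + \frac{45887541}{6128} \cdot 18760\right) + 2774 = \left(31058 + \frac{107606283645}{766}\right) + 2774 = \frac{107630074073}{766} + 2774 = \frac{107632198957}{766}$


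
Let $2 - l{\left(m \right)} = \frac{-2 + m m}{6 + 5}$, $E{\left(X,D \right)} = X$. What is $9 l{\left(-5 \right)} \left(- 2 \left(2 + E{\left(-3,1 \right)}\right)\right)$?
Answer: $- \frac{18}{11} \approx -1.6364$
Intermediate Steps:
$l{\left(m \right)} = \frac{24}{11} - \frac{m^{2}}{11}$ ($l{\left(m \right)} = 2 - \frac{-2 + m m}{6 + 5} = 2 - \frac{-2 + m^{2}}{11} = 2 - \left(-2 + m^{2}\right) \frac{1}{11} = 2 - \left(- \frac{2}{11} + \frac{m^{2}}{11}\right) = \frac{24}{11} - \frac{m^{2}}{11}$)
$9 l{\left(-5 \right)} \left(- 2 \left(2 + E{\left(-3,1 \right)}\right)\right) = 9 \left(\frac{24}{11} - \frac{\left(-5\right)^{2}}{11}\right) \left(- 2 \left(2 - 3\right)\right) = 9 \left(\frac{24}{11} - \frac{25}{11}\right) \left(\left(-2\right) \left(-1\right)\right) = 9 \left(\frac{24}{11} - \frac{25}{11}\right) 2 = 9 \left(- \frac{1}{11}\right) 2 = \left(- \frac{9}{11}\right) 2 = - \frac{18}{11}$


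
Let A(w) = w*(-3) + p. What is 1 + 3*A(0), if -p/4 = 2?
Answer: -23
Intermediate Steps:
p = -8 (p = -4*2 = -8)
A(w) = -8 - 3*w (A(w) = w*(-3) - 8 = -3*w - 8 = -8 - 3*w)
1 + 3*A(0) = 1 + 3*(-8 - 3*0) = 1 + 3*(-8 + 0) = 1 + 3*(-8) = 1 - 24 = -23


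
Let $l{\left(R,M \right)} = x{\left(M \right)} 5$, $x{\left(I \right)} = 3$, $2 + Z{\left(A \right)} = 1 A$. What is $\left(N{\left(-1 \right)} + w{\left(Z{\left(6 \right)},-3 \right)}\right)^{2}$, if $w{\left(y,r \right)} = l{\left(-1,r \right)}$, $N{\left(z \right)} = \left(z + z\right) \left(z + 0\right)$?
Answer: $289$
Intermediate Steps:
$Z{\left(A \right)} = -2 + A$ ($Z{\left(A \right)} = -2 + 1 A = -2 + A$)
$N{\left(z \right)} = 2 z^{2}$ ($N{\left(z \right)} = 2 z z = 2 z^{2}$)
$l{\left(R,M \right)} = 15$ ($l{\left(R,M \right)} = 3 \cdot 5 = 15$)
$w{\left(y,r \right)} = 15$
$\left(N{\left(-1 \right)} + w{\left(Z{\left(6 \right)},-3 \right)}\right)^{2} = \left(2 \left(-1\right)^{2} + 15\right)^{2} = \left(2 \cdot 1 + 15\right)^{2} = \left(2 + 15\right)^{2} = 17^{2} = 289$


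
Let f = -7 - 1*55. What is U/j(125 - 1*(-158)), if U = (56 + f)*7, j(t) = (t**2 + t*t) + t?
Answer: -2/7641 ≈ -0.00026175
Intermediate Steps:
f = -62 (f = -7 - 55 = -62)
j(t) = t + 2*t**2 (j(t) = (t**2 + t**2) + t = 2*t**2 + t = t + 2*t**2)
U = -42 (U = (56 - 62)*7 = -6*7 = -42)
U/j(125 - 1*(-158)) = -42*1/((1 + 2*(125 - 1*(-158)))*(125 - 1*(-158))) = -42*1/((1 + 2*(125 + 158))*(125 + 158)) = -42*1/(283*(1 + 2*283)) = -42*1/(283*(1 + 566)) = -42/(283*567) = -42/160461 = -42*1/160461 = -2/7641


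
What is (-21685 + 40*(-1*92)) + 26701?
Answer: 1336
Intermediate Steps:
(-21685 + 40*(-1*92)) + 26701 = (-21685 + 40*(-92)) + 26701 = (-21685 - 3680) + 26701 = -25365 + 26701 = 1336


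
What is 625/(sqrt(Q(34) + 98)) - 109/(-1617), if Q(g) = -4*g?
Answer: 109/1617 - 625*I*sqrt(38)/38 ≈ 0.067409 - 101.39*I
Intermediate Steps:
625/(sqrt(Q(34) + 98)) - 109/(-1617) = 625/(sqrt(-4*34 + 98)) - 109/(-1617) = 625/(sqrt(-136 + 98)) - 109*(-1/1617) = 625/(sqrt(-38)) + 109/1617 = 625/((I*sqrt(38))) + 109/1617 = 625*(-I*sqrt(38)/38) + 109/1617 = -625*I*sqrt(38)/38 + 109/1617 = 109/1617 - 625*I*sqrt(38)/38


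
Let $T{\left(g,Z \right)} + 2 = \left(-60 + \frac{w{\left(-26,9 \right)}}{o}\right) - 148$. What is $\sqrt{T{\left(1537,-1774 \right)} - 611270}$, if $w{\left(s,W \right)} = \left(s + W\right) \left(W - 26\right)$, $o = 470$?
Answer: $\frac{i \sqrt{135075796170}}{470} \approx 781.97 i$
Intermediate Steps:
$w{\left(s,W \right)} = \left(-26 + W\right) \left(W + s\right)$ ($w{\left(s,W \right)} = \left(W + s\right) \left(-26 + W\right) = \left(-26 + W\right) \left(W + s\right)$)
$T{\left(g,Z \right)} = - \frac{98411}{470}$ ($T{\left(g,Z \right)} = -2 - \left(208 - \frac{9^{2} - 234 - -676 + 9 \left(-26\right)}{470}\right) = -2 - \left(208 - \left(81 - 234 + 676 - 234\right) \frac{1}{470}\right) = -2 + \left(\left(-60 + 289 \cdot \frac{1}{470}\right) - 148\right) = -2 + \left(\left(-60 + \frac{289}{470}\right) - 148\right) = -2 - \frac{97471}{470} = - \frac{98411}{470}$)
$\sqrt{T{\left(1537,-1774 \right)} - 611270} = \sqrt{- \frac{98411}{470} - 611270} = \sqrt{- \frac{287395311}{470}} = \frac{i \sqrt{135075796170}}{470}$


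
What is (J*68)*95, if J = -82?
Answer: -529720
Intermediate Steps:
(J*68)*95 = -82*68*95 = -5576*95 = -529720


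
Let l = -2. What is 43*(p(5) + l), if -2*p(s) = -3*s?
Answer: 473/2 ≈ 236.50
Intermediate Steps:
p(s) = 3*s/2 (p(s) = -(-3)*s/2 = 3*s/2)
43*(p(5) + l) = 43*((3/2)*5 - 2) = 43*(15/2 - 2) = 43*(11/2) = 473/2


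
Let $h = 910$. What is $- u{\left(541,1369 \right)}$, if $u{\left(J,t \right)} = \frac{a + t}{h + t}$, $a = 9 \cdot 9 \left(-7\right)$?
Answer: $- \frac{802}{2279} \approx -0.35191$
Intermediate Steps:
$a = -567$ ($a = 81 \left(-7\right) = -567$)
$u{\left(J,t \right)} = \frac{-567 + t}{910 + t}$
$- u{\left(541,1369 \right)} = - \frac{-567 + 1369}{910 + 1369} = - \frac{802}{2279}$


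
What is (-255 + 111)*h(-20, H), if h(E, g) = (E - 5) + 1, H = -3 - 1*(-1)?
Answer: 3456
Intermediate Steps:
H = -2 (H = -3 + 1 = -2)
h(E, g) = -4 + E (h(E, g) = (-5 + E) + 1 = -4 + E)
(-255 + 111)*h(-20, H) = (-255 + 111)*(-4 - 20) = -144*(-24) = 3456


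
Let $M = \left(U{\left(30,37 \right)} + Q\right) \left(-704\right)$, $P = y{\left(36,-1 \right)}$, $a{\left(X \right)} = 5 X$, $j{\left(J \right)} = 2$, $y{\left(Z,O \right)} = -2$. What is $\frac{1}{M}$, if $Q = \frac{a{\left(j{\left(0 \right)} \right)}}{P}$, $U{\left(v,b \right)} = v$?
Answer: $- \frac{1}{17600} \approx -5.6818 \cdot 10^{-5}$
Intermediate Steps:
$P = -2$
$Q = -5$ ($Q = \frac{5 \cdot 2}{-2} = 10 \left(- \frac{1}{2}\right) = -5$)
$M = -17600$ ($M = \left(30 - 5\right) \left(-704\right) = 25 \left(-704\right) = -17600$)
$\frac{1}{M} = \frac{1}{-17600} = - \frac{1}{17600}$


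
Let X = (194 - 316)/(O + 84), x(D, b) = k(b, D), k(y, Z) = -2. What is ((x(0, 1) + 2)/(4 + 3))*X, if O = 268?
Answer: 0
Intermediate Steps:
x(D, b) = -2
X = -61/176 (X = (194 - 316)/(268 + 84) = -122/352 = -122*1/352 = -61/176 ≈ -0.34659)
((x(0, 1) + 2)/(4 + 3))*X = ((-2 + 2)/(4 + 3))*(-61/176) = (0/7)*(-61/176) = (0*(1/7))*(-61/176) = 0*(-61/176) = 0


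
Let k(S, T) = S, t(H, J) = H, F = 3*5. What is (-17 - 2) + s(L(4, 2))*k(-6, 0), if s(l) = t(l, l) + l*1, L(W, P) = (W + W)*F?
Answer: -1459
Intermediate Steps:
F = 15
L(W, P) = 30*W (L(W, P) = (W + W)*15 = (2*W)*15 = 30*W)
s(l) = 2*l (s(l) = l + l*1 = l + l = 2*l)
(-17 - 2) + s(L(4, 2))*k(-6, 0) = (-17 - 2) + (2*(30*4))*(-6) = -19 + (2*120)*(-6) = -19 + 240*(-6) = -19 - 1440 = -1459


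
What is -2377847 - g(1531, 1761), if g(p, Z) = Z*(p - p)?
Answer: -2377847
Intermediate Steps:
g(p, Z) = 0 (g(p, Z) = Z*0 = 0)
-2377847 - g(1531, 1761) = -2377847 - 1*0 = -2377847 + 0 = -2377847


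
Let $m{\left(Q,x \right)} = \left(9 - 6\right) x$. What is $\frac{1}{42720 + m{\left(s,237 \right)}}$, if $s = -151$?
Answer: $\frac{1}{43431} \approx 2.3025 \cdot 10^{-5}$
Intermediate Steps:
$m{\left(Q,x \right)} = 3 x$
$\frac{1}{42720 + m{\left(s,237 \right)}} = \frac{1}{42720 + 3 \cdot 237} = \frac{1}{42720 + 711} = \frac{1}{43431}$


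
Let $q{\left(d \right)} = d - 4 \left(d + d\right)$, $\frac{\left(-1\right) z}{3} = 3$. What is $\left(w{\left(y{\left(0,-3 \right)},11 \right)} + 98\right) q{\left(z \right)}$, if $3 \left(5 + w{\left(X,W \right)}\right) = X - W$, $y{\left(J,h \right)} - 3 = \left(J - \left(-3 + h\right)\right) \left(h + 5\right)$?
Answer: $5943$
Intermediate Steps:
$z = -9$ ($z = \left(-3\right) 3 = -9$)
$y{\left(J,h \right)} = 3 + \left(5 + h\right) \left(3 + J - h\right)$ ($y{\left(J,h \right)} = 3 + \left(J - \left(-3 + h\right)\right) \left(h + 5\right) = 3 + \left(3 + J - h\right) \left(5 + h\right) = 3 + \left(5 + h\right) \left(3 + J - h\right)$)
$w{\left(X,W \right)} = -5 - \frac{W}{3} + \frac{X}{3}$ ($w{\left(X,W \right)} = -5 + \frac{X - W}{3} = -5 - \left(- \frac{X}{3} + \frac{W}{3}\right) = -5 - \frac{W}{3} + \frac{X}{3}$)
$q{\left(d \right)} = - 7 d$ ($q{\left(d \right)} = d - 4 \cdot 2 d = d - 8 d = - 7 d$)
$\left(w{\left(y{\left(0,-3 \right)},11 \right)} + 98\right) q{\left(z \right)} = \left(\left(-5 - \frac{11}{3} + \frac{18 - \left(-3\right)^{2} - -6 + 5 \cdot 0 + 0 \left(-3\right)}{3}\right) + 98\right) \left(\left(-7\right) \left(-9\right)\right) = \left(\left(-5 - \frac{11}{3} + \frac{18 - 9 + 6 + 0 + 0}{3}\right) + 98\right) 63 = \left(\left(-5 - \frac{11}{3} + \frac{1}{3} \cdot 15\right) + 98\right) 63 = \left(\left(-5 - \frac{11}{3} + 5\right) + 98\right) 63 = \left(- \frac{11}{3} + 98\right) 63 = \frac{283}{3} \cdot 63 = 5943$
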